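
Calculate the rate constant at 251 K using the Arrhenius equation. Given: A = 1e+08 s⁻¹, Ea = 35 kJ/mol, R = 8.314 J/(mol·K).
5.20e+00 s⁻¹

k = A·exp(-Ea/(R·T)) = 1e+08·exp(-35000/(8.314·251)) = 1e+08·exp(-16.7720) = 1e+08·5.2002e-08 = 5.20e+00 s⁻¹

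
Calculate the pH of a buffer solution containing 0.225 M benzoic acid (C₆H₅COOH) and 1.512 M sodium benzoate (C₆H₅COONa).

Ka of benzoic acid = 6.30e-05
pH = 5.03

pKa = -log(6.30e-05) = 4.20. pH = pKa + log([A⁻]/[HA]) = 4.20 + log(1.512/0.225)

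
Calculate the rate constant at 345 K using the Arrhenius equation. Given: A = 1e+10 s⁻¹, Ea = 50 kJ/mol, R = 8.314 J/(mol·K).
2.69e+02 s⁻¹

k = A·exp(-Ea/(R·T)) = 1e+10·exp(-50000/(8.314·345)) = 1e+10·exp(-17.4317) = 1e+10·2.6884e-08 = 2.69e+02 s⁻¹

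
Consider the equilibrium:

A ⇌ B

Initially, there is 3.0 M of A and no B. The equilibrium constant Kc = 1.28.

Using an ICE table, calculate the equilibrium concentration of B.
[B] = 1.684 M

ICE: [A] = 3.0 − x, [B] = x.
Kc = x/(3.0 − x) = 1.28 ⇒ x = 1.28·3.0/(1 + 1.28) = 3.84/2.28 = 1.684.
[B] = x = 1.684 M.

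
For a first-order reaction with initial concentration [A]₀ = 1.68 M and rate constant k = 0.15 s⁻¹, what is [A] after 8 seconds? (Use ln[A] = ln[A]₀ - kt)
0.5060 M

ln[A] = ln[A]₀ - k·t = ln(1.68) - (0.15)·(8) = 0.5188 - 1.2000 = -0.6812
[A] = e^(-0.6812) = 0.5060 M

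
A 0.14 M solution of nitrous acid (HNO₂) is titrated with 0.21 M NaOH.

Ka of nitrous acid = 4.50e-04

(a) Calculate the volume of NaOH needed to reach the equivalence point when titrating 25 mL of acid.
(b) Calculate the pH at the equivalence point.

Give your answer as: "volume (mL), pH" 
V = 16.7 mL, pH = 8.14

(a) At equivalence: moles acid = moles base.
moles acid = 0.14 × 0.025 = 0.0035 mol; V_NaOH = 0.0035/0.21 = 0.01667 L = 16.7 mL.
(b) At equivalence, all acid → conjugate base A⁻ at [A⁻] = 0.0035/0.04167 = 0.084 M.
Kb = Kw/Ka = 1.0e-14/4.50e-04 = 2.222e-11; [OH⁻] = √(Kb·[A⁻]) = 1.366e-06; pOH = 5.86; pH = 14 − pOH = 8.14.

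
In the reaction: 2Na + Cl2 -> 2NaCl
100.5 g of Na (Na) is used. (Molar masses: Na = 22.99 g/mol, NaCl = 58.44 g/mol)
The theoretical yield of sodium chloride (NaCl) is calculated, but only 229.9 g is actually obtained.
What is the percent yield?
Moles of Na = 100.5 g ÷ 22.99 g/mol = 4.37147 mol
Mole ratio: 2 mol NaCl / 2 mol Na
Moles of NaCl = 4.37147 × (2/2) = 4.37147 mol
Theoretical yield = 4.37147 mol × 58.44 g/mol = 255.47 g
Actual yield = 229.9 g
Percent yield = (229.9 / 255.47) × 100% = 90.0%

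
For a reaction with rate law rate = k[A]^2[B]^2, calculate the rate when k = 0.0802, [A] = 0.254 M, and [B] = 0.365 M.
0.0006893 M/s

rate = k·[A]^2·[B]^2 = 0.0802·(0.254)^2·(0.365)^2 = 0.0802·0.064516·0.133225 = 0.0006893 M/s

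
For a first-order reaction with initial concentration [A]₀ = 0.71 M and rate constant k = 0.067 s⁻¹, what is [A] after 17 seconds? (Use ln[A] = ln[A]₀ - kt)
0.2273 M

ln[A] = ln[A]₀ - k·t = ln(0.71) - (0.067)·(17) = -0.3425 - 1.1390 = -1.4815
[A] = e^(-1.4815) = 0.2273 M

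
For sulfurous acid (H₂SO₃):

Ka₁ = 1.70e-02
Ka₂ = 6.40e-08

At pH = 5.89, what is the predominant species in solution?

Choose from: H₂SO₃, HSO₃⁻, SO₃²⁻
HSO₃⁻

pKa1 = 1.77, pKa2 = 7.19. Each pKa is the crossover between adjacent species; pH = 5.89 lies in the region where HSO₃⁻ predominates.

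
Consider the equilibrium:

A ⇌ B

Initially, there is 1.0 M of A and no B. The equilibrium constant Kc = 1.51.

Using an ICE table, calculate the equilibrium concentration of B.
[B] = 0.602 M

ICE: [A] = 1.0 − x, [B] = x.
Kc = x/(1.0 − x) = 1.51 ⇒ x = 1.51·1.0/(1 + 1.51) = 1.51/2.51 = 0.6016.
[B] = x = 0.602 M.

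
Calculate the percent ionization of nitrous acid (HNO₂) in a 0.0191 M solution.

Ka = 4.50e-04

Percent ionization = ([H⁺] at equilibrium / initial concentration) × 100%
Percent ionization = 14.2%

Let x = [H⁺]. Ka = x²/(C - x) ⇒ x² + (4.50e-04)x - (4.50e-04)(0.0191) = 0. x = 2.7153e-03. Percent = (2.7153e-03/0.0191) × 100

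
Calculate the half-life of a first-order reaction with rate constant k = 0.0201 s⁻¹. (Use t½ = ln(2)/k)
34.48 s

t½ = ln(2)/k = 0.6931/0.0201 = 34.48 s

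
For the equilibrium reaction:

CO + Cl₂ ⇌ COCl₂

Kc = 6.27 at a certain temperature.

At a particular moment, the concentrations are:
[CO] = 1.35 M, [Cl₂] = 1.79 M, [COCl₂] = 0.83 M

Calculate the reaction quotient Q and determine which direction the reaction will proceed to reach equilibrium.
Q = 0.343, Q < K, reaction proceeds forward (toward products)

Q = ([COCl₂]) / ([CO] × [Cl₂])
  = ((0.83)) / ((1.35)·(1.79)) = 0.83/2.4165 = 0.3435
Since Q = 0.3435 < Kc = 6.27, the reaction proceeds forward (toward products) to reach equilibrium.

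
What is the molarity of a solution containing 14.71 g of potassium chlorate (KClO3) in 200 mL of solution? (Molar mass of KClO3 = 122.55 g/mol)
Moles of KClO3 = 14.71 g ÷ 122.55 g/mol = 0.120033 mol
Volume = 200 mL = 0.2 L
Molarity = 0.120033 mol ÷ 0.2 L = 0.6002 M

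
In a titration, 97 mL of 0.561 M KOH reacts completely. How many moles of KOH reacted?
Moles = Molarity × Volume (L)
Moles = 0.561 M × 0.097 L = 0.05442 mol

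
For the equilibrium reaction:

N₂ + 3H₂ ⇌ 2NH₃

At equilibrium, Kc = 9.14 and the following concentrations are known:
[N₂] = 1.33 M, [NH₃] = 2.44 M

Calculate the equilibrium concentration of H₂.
[H₂] = 0.7882 M

Kc = ([NH₃]^2) / ([N₂] × [H₂]^3) = 9.14
[H₂]^3 = (product terms)/(Kc · other reactant terms) = 5.9536 / (9.14 · 1.33) = 0.48976
[H₂] = (0.48976)^(1/3) = 0.7882 M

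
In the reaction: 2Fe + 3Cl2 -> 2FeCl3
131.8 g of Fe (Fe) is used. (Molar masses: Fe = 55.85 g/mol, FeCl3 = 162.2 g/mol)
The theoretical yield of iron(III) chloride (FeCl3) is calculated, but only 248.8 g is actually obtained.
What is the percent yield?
Moles of Fe = 131.8 g ÷ 55.85 g/mol = 2.35989 mol
Mole ratio: 2 mol FeCl3 / 2 mol Fe
Moles of FeCl3 = 2.35989 × (2/2) = 2.35989 mol
Theoretical yield = 2.35989 mol × 162.2 g/mol = 382.77 g
Actual yield = 248.8 g
Percent yield = (248.8 / 382.77) × 100% = 65.0%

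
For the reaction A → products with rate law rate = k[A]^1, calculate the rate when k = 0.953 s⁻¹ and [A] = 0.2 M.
0.1906 M/s

rate = k·[A]^1 = 0.953·(0.2)^1 = 0.953·0.2 = 0.1906 M/s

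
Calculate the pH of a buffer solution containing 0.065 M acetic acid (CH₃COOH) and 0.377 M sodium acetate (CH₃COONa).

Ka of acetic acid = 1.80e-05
pH = 5.51

pKa = -log(1.80e-05) = 4.74. pH = pKa + log([A⁻]/[HA]) = 4.74 + log(0.377/0.065)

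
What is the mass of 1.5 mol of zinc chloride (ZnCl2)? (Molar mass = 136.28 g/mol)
Mass = 1.5 mol × 136.28 g/mol = 204.4 g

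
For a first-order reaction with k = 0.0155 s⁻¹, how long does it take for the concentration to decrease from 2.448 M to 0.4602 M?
107.83 s

From ln[A] = ln[A]₀ - k·t: t = ln([A]₀/[A])/k = ln(2.448/0.4602)/0.0155 = ln(5.3194)/0.0155 = 1.6714/0.0155 = 107.83 s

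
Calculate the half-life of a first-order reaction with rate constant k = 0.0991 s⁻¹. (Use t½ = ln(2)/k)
6.99 s

t½ = ln(2)/k = 0.6931/0.0991 = 6.99 s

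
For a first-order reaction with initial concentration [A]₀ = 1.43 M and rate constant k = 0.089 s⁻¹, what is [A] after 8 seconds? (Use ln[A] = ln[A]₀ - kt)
0.7016 M

ln[A] = ln[A]₀ - k·t = ln(1.43) - (0.089)·(8) = 0.3577 - 0.7120 = -0.3543
[A] = e^(-0.3543) = 0.7016 M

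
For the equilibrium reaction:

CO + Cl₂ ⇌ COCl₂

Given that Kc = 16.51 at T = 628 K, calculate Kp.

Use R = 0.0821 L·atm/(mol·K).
K_p = 0.3202

Δn = (moles gaseous products) − (moles gaseous reactants) = -1
T = 628 K; RT = 0.0821 × 628 = 51.5588
Kp = Kc·(RT)^Δn = 16.51 × (51.5588)^-1 = 16.51 × 0.0193953 = 0.3202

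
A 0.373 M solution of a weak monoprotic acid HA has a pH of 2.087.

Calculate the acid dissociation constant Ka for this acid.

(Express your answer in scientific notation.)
K_a = 1.84e-04

[H⁺] = 10^(−pH) = 10^(−2.087) = 8.185e-03 M. For HA ⇌ H⁺ + A⁻, Ka = x²/(C − x) = (8.185e-03)²/(0.373 − 8.185e-03) = 1.84e-04.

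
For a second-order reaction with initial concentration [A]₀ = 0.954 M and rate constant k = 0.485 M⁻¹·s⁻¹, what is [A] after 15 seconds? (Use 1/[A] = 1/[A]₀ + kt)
0.1201 M

1/[A] = 1/[A]₀ + k·t = 1/0.954 + (0.485)·(15) = 1.0482 + 7.2750 = 8.3232
[A] = 1/8.3232 = 0.1201 M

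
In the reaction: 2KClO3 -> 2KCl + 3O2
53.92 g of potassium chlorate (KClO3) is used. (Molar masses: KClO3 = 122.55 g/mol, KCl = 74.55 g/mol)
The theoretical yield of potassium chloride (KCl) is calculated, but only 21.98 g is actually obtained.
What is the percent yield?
Moles of KClO3 = 53.92 g ÷ 122.55 g/mol = 0.439984 mol
Mole ratio: 2 mol KCl / 2 mol KClO3
Moles of KCl = 0.439984 × (2/2) = 0.439984 mol
Theoretical yield = 0.439984 mol × 74.55 g/mol = 32.801 g
Actual yield = 21.98 g
Percent yield = (21.98 / 32.801) × 100% = 67.0%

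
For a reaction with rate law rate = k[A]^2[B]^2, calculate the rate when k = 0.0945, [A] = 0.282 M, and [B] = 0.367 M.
0.001012 M/s

rate = k·[A]^2·[B]^2 = 0.0945·(0.282)^2·(0.367)^2 = 0.0945·0.079524·0.134689 = 0.001012 M/s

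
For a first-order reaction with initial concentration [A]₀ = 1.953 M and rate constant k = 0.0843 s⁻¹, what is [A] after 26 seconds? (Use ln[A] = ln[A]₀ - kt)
0.2182 M

ln[A] = ln[A]₀ - k·t = ln(1.953) - (0.0843)·(26) = 0.6694 - 2.1918 = -1.5224
[A] = e^(-1.5224) = 0.2182 M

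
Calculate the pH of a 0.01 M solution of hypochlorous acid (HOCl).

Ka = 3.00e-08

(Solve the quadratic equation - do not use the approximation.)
pH = 4.76

x² + Ka×x - Ka×C = 0. Using quadratic formula: [H⁺] = 1.7306e-05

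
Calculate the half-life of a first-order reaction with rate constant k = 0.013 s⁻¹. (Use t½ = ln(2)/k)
53.32 s

t½ = ln(2)/k = 0.6931/0.013 = 53.32 s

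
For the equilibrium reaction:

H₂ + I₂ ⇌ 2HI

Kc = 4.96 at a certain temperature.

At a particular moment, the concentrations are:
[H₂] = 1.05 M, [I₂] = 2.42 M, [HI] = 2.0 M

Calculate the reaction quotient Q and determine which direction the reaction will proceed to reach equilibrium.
Q = 1.574, Q < K, reaction proceeds forward (toward products)

Q = ([HI]^2) / ([H₂] × [I₂])
  = ((2.0)^2) / ((1.05)·(2.42)) = 4/2.541 = 1.574
Since Q = 1.574 < Kc = 4.96, the reaction proceeds forward (toward products) to reach equilibrium.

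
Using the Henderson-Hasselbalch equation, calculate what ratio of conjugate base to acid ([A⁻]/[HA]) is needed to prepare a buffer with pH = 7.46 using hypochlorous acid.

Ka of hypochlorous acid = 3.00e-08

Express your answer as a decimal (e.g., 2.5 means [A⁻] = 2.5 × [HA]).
[A⁻]/[HA] = 0.865

pKa = −log(3.00e-08) = 7.5229. pH = pKa + log([A⁻]/[HA]). 7.46 = 7.5229 + log(ratio). log(ratio) = 7.46 − 7.5229 = -0.0629. ratio = 10^(-0.0629) = 0.865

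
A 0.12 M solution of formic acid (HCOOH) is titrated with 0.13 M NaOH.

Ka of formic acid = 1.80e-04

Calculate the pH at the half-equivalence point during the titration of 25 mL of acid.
pH = pKa = 3.74

At the half-equivalence point, [HA] = [A⁻], so by Henderson–Hasselbalch pH = pKa + log(1) = pKa.
pKa = −log(1.80e-04) = 3.74.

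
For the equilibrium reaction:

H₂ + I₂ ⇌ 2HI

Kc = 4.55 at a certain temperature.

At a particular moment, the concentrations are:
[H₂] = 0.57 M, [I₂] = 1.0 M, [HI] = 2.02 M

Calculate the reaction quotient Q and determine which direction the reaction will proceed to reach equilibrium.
Q = 7.159, Q > K, reaction proceeds reverse (toward reactants)

Q = ([HI]^2) / ([H₂] × [I₂])
  = ((2.02)^2) / ((0.57)·(1.0)) = 4.0804/0.57 = 7.159
Since Q = 7.159 > Kc = 4.55, the reaction proceeds reverse (toward reactants) to reach equilibrium.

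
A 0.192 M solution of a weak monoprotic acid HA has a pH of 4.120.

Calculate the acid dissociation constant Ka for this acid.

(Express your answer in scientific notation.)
K_a = 3.00e-08

[H⁺] = 10^(−pH) = 10^(−4.120) = 7.586e-05 M. For HA ⇌ H⁺ + A⁻, Ka = x²/(C − x) = (7.586e-05)²/(0.192 − 7.586e-05) = 3.00e-08.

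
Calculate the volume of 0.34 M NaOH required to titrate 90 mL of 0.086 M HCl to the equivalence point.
V_{base} = 22.8 mL

At equivalence: moles acid = moles base.
moles HCl = 0.086 M × 0.09 L = 0.00774 mol
V_NaOH = 0.00774 mol ÷ 0.34 M = 0.02276 L = 22.8 mL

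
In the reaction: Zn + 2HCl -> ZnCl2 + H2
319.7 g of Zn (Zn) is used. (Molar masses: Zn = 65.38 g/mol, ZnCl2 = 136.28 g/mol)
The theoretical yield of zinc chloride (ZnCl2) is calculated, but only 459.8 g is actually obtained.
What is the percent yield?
Moles of Zn = 319.7 g ÷ 65.38 g/mol = 4.88987 mol
Mole ratio: 1 mol ZnCl2 / 1 mol Zn
Moles of ZnCl2 = 4.88987 × (1/1) = 4.88987 mol
Theoretical yield = 4.88987 mol × 136.28 g/mol = 666.39 g
Actual yield = 459.8 g
Percent yield = (459.8 / 666.39) × 100% = 69.0%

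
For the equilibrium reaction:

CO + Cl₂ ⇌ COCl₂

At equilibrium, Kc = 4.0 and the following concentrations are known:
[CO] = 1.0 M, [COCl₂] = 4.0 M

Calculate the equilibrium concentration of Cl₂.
[Cl₂] = 1.0000 M

Kc = ([COCl₂]) / ([CO] × [Cl₂]) = 4.0
[Cl₂]^1 = (product terms)/(Kc · other reactant terms) = 4 / (4.0 · 1) = 1
[Cl₂] = 1.0000 M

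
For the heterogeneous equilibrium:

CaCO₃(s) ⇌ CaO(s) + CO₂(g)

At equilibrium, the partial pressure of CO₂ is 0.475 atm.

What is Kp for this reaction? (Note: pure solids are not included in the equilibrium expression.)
K_p = 0.475

Solids (CaCO₃, CaO) have activity 1 and are excluded.
Kp = P(CO₂) = 0.475.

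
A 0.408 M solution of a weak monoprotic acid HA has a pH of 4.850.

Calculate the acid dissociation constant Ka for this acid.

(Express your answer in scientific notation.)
K_a = 4.89e-10

[H⁺] = 10^(−pH) = 10^(−4.850) = 1.413e-05 M. For HA ⇌ H⁺ + A⁻, Ka = x²/(C − x) = (1.413e-05)²/(0.408 − 1.413e-05) = 4.89e-10.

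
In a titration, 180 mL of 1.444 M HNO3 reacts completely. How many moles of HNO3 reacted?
Moles = Molarity × Volume (L)
Moles = 1.444 M × 0.18 L = 0.2599 mol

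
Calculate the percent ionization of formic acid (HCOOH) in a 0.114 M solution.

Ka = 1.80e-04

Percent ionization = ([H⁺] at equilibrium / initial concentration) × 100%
Percent ionization = 3.9%

Let x = [H⁺]. Ka = x²/(C - x) ⇒ x² + (1.80e-04)x - (1.80e-04)(0.114) = 0. x = 4.4408e-03. Percent = (4.4408e-03/0.114) × 100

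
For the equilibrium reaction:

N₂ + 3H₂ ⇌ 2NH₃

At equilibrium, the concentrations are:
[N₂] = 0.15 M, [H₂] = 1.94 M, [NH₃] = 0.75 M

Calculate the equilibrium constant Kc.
K_c = 0.5136

Kc = ([NH₃]^2) / ([N₂] × [H₂]^3)
   = ((0.75)^2) / ((0.15)·(1.94)^3)
   = 0.5625 / 1.0952 = 0.5136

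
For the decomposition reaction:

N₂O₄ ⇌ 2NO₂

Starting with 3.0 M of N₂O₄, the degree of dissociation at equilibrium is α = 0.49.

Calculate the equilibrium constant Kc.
K_c = 5.6494

x = α·[A]₀ = 0.49 × 3.0 = 1.47 M dissociated.
At eq: [N₂O₄] = 3.0 − 1.47 = 1.53 M; [NO₂] = 2x = 2.94 M.
Kc = [NO₂]²/[N₂O₄] = (2.94)²/1.53 = 5.649.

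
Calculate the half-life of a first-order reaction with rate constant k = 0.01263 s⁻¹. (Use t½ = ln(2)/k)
54.88 s

t½ = ln(2)/k = 0.6931/0.01263 = 54.88 s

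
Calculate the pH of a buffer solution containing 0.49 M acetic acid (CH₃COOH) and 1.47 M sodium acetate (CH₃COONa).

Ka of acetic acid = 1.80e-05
pH = 5.22

pKa = -log(1.80e-05) = 4.74. pH = pKa + log([A⁻]/[HA]) = 4.74 + log(1.47/0.49)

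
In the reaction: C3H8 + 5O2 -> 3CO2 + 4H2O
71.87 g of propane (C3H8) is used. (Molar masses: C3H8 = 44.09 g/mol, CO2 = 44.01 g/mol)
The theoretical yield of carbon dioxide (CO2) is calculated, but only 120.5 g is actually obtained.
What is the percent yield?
Moles of C3H8 = 71.87 g ÷ 44.09 g/mol = 1.63007 mol
Mole ratio: 3 mol CO2 / 1 mol C3H8
Moles of CO2 = 1.63007 × (3/1) = 4.89022 mol
Theoretical yield = 4.89022 mol × 44.01 g/mol = 215.22 g
Actual yield = 120.5 g
Percent yield = (120.5 / 215.22) × 100% = 56.0%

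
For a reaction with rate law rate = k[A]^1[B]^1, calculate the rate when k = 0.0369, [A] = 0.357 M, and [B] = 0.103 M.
0.001357 M/s

rate = k·[A]^1·[B]^1 = 0.0369·(0.357)^1·(0.103)^1 = 0.0369·0.357·0.103 = 0.001357 M/s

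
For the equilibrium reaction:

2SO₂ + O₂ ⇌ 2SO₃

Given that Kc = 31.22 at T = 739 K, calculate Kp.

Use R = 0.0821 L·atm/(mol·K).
K_p = 0.5146

Δn = (moles gaseous products) − (moles gaseous reactants) = -1
T = 739 K; RT = 0.0821 × 739 = 60.6719
Kp = Kc·(RT)^Δn = 31.22 × (60.6719)^-1 = 31.22 × 0.0164821 = 0.5146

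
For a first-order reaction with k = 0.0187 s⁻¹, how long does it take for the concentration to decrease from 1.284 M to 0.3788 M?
65.28 s

From ln[A] = ln[A]₀ - k·t: t = ln([A]₀/[A])/k = ln(1.284/0.3788)/0.0187 = ln(3.3897)/0.0187 = 1.2207/0.0187 = 65.28 s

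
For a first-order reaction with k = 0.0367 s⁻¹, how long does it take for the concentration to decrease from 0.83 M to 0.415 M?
18.89 s

From ln[A] = ln[A]₀ - k·t: t = ln([A]₀/[A])/k = ln(0.83/0.415)/0.0367 = ln(2.0000)/0.0367 = 0.6931/0.0367 = 18.89 s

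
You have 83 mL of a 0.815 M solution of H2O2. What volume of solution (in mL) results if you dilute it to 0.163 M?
Using M₁V₁ = M₂V₂:
0.815 × 83 = 0.163 × V₂
V₂ = (0.815 × 83) / 0.163 = 415 mL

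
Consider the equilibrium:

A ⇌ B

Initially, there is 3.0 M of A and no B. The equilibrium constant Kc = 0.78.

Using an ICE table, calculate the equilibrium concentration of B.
[B] = 1.315 M

ICE: [A] = 3.0 − x, [B] = x.
Kc = x/(3.0 − x) = 0.78 ⇒ x = 0.78·3.0/(1 + 0.78) = 2.34/1.78 = 1.315.
[B] = x = 1.315 M.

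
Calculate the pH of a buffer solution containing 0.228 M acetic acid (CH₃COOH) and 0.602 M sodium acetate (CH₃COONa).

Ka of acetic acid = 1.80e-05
pH = 5.17

pKa = -log(1.80e-05) = 4.74. pH = pKa + log([A⁻]/[HA]) = 4.74 + log(0.602/0.228)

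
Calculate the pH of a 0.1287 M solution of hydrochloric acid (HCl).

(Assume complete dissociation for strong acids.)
pH = 0.89

[H⁺] = 0.1287 M for strong acid. pH = -log[H⁺] = -log(0.1287)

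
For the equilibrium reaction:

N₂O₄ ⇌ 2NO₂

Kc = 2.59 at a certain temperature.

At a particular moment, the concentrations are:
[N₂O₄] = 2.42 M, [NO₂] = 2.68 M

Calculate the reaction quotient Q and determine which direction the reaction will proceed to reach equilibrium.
Q = 2.968, Q > K, reaction proceeds reverse (toward reactants)

Q = ([NO₂]^2) / ([N₂O₄])
  = ((2.68)^2) / ((2.42)) = 7.1824/2.42 = 2.968
Since Q = 2.968 > Kc = 2.59, the reaction proceeds reverse (toward reactants) to reach equilibrium.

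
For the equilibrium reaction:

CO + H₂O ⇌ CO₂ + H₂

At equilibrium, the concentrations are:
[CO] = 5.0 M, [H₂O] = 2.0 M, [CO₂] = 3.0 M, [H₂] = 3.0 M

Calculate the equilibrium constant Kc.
K_c = 0.9000

Kc = ([CO₂] × [H₂]) / ([CO] × [H₂O])
   = ((3.0)·(3.0)) / ((5.0)·(2.0))
   = 9 / 10 = 0.9000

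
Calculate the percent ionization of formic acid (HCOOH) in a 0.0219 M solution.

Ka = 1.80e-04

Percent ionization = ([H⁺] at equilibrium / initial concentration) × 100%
Percent ionization = 8.66%

Let x = [H⁺]. Ka = x²/(C - x) ⇒ x² + (1.80e-04)x - (1.80e-04)(0.0219) = 0. x = 1.8975e-03. Percent = (1.8975e-03/0.0219) × 100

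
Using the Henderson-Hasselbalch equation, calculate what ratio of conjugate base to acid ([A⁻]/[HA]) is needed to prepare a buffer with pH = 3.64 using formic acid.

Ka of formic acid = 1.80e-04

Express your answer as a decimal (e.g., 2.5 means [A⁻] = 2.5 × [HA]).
[A⁻]/[HA] = 0.786

pKa = −log(1.80e-04) = 3.7447. pH = pKa + log([A⁻]/[HA]). 3.64 = 3.7447 + log(ratio). log(ratio) = 3.64 − 3.7447 = -0.1047. ratio = 10^(-0.1047) = 0.786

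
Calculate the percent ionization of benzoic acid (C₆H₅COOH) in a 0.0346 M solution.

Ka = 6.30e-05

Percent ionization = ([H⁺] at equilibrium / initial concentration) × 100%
Percent ionization = 4.18%

Let x = [H⁺]. Ka = x²/(C - x) ⇒ x² + (6.30e-05)x - (6.30e-05)(0.0346) = 0. x = 1.4453e-03. Percent = (1.4453e-03/0.0346) × 100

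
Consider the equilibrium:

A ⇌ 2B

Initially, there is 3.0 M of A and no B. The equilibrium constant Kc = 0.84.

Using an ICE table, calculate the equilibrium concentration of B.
[B] = 1.391 M

ICE: [A] = 3.0 − x, [B] = 2x.
Kc = (2x)²/(3.0 − x) = 0.84 ⇒ 4x² + 0.84x − 2.52 = 0.
x = (−0.84 + √(0.84² + 4·4·2.52))/(2·4) = (−0.84 + √41.026)/8 = 0.69564.
[B] = 2x = 1.391 M.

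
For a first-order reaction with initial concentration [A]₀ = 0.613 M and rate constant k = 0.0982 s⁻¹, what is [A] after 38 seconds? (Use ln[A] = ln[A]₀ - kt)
0.0147 M

ln[A] = ln[A]₀ - k·t = ln(0.613) - (0.0982)·(38) = -0.4894 - 3.7316 = -4.2210
[A] = e^(-4.2210) = 0.0147 M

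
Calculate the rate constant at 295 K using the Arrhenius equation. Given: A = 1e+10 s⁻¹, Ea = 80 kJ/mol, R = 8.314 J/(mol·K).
6.83e-05 s⁻¹

k = A·exp(-Ea/(R·T)) = 1e+10·exp(-80000/(8.314·295)) = 1e+10·exp(-32.6180) = 1e+10·6.8259e-15 = 6.83e-05 s⁻¹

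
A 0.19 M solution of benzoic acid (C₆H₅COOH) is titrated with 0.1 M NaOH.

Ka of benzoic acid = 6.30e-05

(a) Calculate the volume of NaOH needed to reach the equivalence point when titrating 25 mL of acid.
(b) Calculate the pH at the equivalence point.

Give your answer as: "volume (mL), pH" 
V = 47.5 mL, pH = 8.51

(a) At equivalence: moles acid = moles base.
moles acid = 0.19 × 0.025 = 0.00475 mol; V_NaOH = 0.00475/0.1 = 0.0475 L = 47.5 mL.
(b) At equivalence, all acid → conjugate base A⁻ at [A⁻] = 0.00475/0.0725 = 0.06552 M.
Kb = Kw/Ka = 1.0e-14/6.30e-05 = 1.587e-10; [OH⁻] = √(Kb·[A⁻]) = 3.225e-06; pOH = 5.49; pH = 14 − pOH = 8.51.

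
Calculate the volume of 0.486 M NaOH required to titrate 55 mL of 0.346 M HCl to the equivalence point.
V_{base} = 39.2 mL

At equivalence: moles acid = moles base.
moles HCl = 0.346 M × 0.055 L = 0.01903 mol
V_NaOH = 0.01903 mol ÷ 0.486 M = 0.03916 L = 39.2 mL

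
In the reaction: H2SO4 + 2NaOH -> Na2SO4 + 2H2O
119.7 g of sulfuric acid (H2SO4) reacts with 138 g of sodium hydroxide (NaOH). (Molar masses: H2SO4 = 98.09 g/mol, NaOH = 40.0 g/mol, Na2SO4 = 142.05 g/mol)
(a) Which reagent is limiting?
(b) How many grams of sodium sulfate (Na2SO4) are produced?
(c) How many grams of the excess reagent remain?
(a) H2SO4, (b) 173.3 g, (c) 40.38 g

Moles of H2SO4 = 119.7 g ÷ 98.09 g/mol = 1.22031 mol
Moles of NaOH = 138 g ÷ 40.0 g/mol = 3.45 mol
Moles ÷ coefficient: H2SO4: 1.22031/1 = 1.22, NaOH: 3.45/2 = 1.725
(a) H2SO4 has the smaller value, so H2SO4 is the limiting reagent.
(b) Moles of Na2SO4 = 1.22031 mol H2SO4 × (1/1) = 1.22031 mol; mass = 1.22031 mol × 142.05 g/mol = 173.3 g
(c) NaOH consumed = 1.22031 × (2/1) = 2.44062 mol; remaining = 3.45 − 2.44062 = 1.00938 mol; mass = 1.00938 mol × 40.0 g/mol = 40.38 g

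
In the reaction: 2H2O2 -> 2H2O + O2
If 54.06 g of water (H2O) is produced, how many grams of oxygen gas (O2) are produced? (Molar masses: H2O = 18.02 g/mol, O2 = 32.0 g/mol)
Moles of H2O = 54.06 g ÷ 18.02 g/mol = 3 mol
Mole ratio: 1 mol O2 / 2 mol H2O
Moles of O2 = 3 × (1/2) = 1.5 mol
Mass of O2 = 1.5 mol × 32.0 g/mol = 48 g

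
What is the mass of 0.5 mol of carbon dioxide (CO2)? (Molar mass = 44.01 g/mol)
Mass = 0.5 mol × 44.01 g/mol = 22 g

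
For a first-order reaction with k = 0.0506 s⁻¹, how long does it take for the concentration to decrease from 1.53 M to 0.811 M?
12.54 s

From ln[A] = ln[A]₀ - k·t: t = ln([A]₀/[A])/k = ln(1.53/0.811)/0.0506 = ln(1.8866)/0.0506 = 0.6348/0.0506 = 12.54 s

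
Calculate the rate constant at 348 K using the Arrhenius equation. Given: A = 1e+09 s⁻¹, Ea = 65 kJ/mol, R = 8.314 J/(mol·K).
1.75e-01 s⁻¹

k = A·exp(-Ea/(R·T)) = 1e+09·exp(-65000/(8.314·348)) = 1e+09·exp(-22.4659) = 1e+09·1.7506e-10 = 1.75e-01 s⁻¹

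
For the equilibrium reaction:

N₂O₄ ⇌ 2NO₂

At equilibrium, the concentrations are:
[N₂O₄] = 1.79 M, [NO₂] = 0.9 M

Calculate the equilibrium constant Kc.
K_c = 0.4525

Kc = ([NO₂]^2) / ([N₂O₄])
   = ((0.9)^2) / ((1.79))
   = 0.81 / 1.79 = 0.4525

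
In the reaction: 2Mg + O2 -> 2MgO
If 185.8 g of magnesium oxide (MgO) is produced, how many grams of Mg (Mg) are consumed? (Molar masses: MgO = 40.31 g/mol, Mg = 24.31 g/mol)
Moles of MgO = 185.8 g ÷ 40.31 g/mol = 4.60928 mol
Mole ratio: 2 mol Mg / 2 mol MgO
Moles of Mg = 4.60928 × (2/2) = 4.60928 mol
Mass of Mg = 4.60928 mol × 24.31 g/mol = 112.1 g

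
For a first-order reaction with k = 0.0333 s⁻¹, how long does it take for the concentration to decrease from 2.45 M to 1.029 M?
26.05 s

From ln[A] = ln[A]₀ - k·t: t = ln([A]₀/[A])/k = ln(2.45/1.029)/0.0333 = ln(2.3810)/0.0333 = 0.8675/0.0333 = 26.05 s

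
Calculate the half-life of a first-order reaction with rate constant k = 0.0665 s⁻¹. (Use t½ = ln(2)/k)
10.42 s

t½ = ln(2)/k = 0.6931/0.0665 = 10.42 s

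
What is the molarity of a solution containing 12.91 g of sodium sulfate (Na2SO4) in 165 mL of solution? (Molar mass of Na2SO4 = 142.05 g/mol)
Moles of Na2SO4 = 12.91 g ÷ 142.05 g/mol = 0.0908835 mol
Volume = 165 mL = 0.165 L
Molarity = 0.0908835 mol ÷ 0.165 L = 0.5508 M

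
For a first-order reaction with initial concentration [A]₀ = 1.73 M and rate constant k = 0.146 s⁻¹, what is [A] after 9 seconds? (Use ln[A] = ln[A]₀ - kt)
0.4649 M

ln[A] = ln[A]₀ - k·t = ln(1.73) - (0.146)·(9) = 0.5481 - 1.3140 = -0.7659
[A] = e^(-0.7659) = 0.4649 M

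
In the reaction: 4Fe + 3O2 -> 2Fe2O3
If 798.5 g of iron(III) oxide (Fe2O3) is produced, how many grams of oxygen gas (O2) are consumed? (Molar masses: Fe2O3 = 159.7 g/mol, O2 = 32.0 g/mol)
Moles of Fe2O3 = 798.5 g ÷ 159.7 g/mol = 5 mol
Mole ratio: 3 mol O2 / 2 mol Fe2O3
Moles of O2 = 5 × (3/2) = 7.5 mol
Mass of O2 = 7.5 mol × 32.0 g/mol = 240 g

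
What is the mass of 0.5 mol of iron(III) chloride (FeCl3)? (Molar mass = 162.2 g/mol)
Mass = 0.5 mol × 162.2 g/mol = 81.1 g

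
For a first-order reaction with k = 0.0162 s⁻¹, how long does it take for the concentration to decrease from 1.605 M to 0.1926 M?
130.88 s

From ln[A] = ln[A]₀ - k·t: t = ln([A]₀/[A])/k = ln(1.605/0.1926)/0.0162 = ln(8.3333)/0.0162 = 2.1203/0.0162 = 130.88 s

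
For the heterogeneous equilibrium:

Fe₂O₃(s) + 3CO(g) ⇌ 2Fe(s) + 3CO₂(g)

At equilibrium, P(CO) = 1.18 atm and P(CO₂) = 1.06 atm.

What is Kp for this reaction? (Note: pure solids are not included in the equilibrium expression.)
K_p = 0.725

Solids (Fe₂O₃, Fe) are excluded.
Kp = P(CO₂)³/P(CO)³ = (1.06)³/(1.18)³ = 1.191/1.643 = 0.725.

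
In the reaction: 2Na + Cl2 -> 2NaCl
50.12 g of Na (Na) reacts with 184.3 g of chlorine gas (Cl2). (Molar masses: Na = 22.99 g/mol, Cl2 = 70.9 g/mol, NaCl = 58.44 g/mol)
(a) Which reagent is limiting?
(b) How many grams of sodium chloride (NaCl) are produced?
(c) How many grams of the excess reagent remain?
(a) Na, (b) 127.4 g, (c) 107 g

Moles of Na = 50.12 g ÷ 22.99 g/mol = 2.18008 mol
Moles of Cl2 = 184.3 g ÷ 70.9 g/mol = 2.59944 mol
Moles ÷ coefficient: Na: 2.18008/2 = 1.09, Cl2: 2.59944/1 = 2.599
(a) Na has the smaller value, so Na is the limiting reagent.
(b) Moles of NaCl = 2.18008 mol Na × (2/2) = 2.18008 mol; mass = 2.18008 mol × 58.44 g/mol = 127.4 g
(c) Cl2 consumed = 2.18008 × (1/2) = 1.09004 mol; remaining = 2.59944 − 1.09004 = 1.5094 mol; mass = 1.5094 mol × 70.9 g/mol = 107 g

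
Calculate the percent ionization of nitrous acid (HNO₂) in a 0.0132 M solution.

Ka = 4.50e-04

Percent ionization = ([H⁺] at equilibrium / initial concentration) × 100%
Percent ionization = 16.8%

Let x = [H⁺]. Ka = x²/(C - x) ⇒ x² + (4.50e-04)x - (4.50e-04)(0.0132) = 0. x = 2.2226e-03. Percent = (2.2226e-03/0.0132) × 100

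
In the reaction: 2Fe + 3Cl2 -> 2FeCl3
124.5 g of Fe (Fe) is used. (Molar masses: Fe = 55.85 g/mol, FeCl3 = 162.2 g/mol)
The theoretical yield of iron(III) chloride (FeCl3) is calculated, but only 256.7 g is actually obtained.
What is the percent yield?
Moles of Fe = 124.5 g ÷ 55.85 g/mol = 2.22919 mol
Mole ratio: 2 mol FeCl3 / 2 mol Fe
Moles of FeCl3 = 2.22919 × (2/2) = 2.22919 mol
Theoretical yield = 2.22919 mol × 162.2 g/mol = 361.57 g
Actual yield = 256.7 g
Percent yield = (256.7 / 361.57) × 100% = 71.0%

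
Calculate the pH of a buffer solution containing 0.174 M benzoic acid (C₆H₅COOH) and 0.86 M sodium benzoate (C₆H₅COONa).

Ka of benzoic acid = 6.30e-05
pH = 4.89

pKa = -log(6.30e-05) = 4.20. pH = pKa + log([A⁻]/[HA]) = 4.20 + log(0.86/0.174)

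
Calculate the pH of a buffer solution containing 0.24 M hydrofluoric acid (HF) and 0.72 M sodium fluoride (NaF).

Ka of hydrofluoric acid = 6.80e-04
pH = 3.64

pKa = -log(6.80e-04) = 3.17. pH = pKa + log([A⁻]/[HA]) = 3.17 + log(0.72/0.24)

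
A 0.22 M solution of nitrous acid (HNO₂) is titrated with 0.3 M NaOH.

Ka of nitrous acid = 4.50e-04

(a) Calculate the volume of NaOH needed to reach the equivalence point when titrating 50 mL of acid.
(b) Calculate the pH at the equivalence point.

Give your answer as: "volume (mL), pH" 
V = 36.7 mL, pH = 8.23

(a) At equivalence: moles acid = moles base.
moles acid = 0.22 × 0.05 = 0.011 mol; V_NaOH = 0.011/0.3 = 0.03667 L = 36.7 mL.
(b) At equivalence, all acid → conjugate base A⁻ at [A⁻] = 0.011/0.08667 = 0.1269 M.
Kb = Kw/Ka = 1.0e-14/4.50e-04 = 2.222e-11; [OH⁻] = √(Kb·[A⁻]) = 1.679e-06; pOH = 5.77; pH = 14 − pOH = 8.23.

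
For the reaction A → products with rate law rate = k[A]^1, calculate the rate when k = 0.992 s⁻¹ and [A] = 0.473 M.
0.4692 M/s

rate = k·[A]^1 = 0.992·(0.473)^1 = 0.992·0.473 = 0.4692 M/s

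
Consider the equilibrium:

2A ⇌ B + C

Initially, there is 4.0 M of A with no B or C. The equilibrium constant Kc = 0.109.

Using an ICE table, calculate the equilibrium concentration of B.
[B] = 0.795 M

ICE: [A] = 4.0 − 2x, [B] = [C] = x.
Kc = x²/(4.0 − 2x)² = 0.109 ⇒ √Kc = x/(4.0 − 2x).
x = √0.109·4.0/(1 + 2√0.109) = 0.33015·4.0/1.6603 = 0.7954.
[B] = x = 0.795 M.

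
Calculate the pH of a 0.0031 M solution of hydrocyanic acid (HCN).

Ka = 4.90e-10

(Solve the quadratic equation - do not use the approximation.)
pH = 5.91

x² + Ka×x - Ka×C = 0. Using quadratic formula: [H⁺] = 1.2322e-06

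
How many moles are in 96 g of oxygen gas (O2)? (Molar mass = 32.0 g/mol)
Moles = 96 g ÷ 32.0 g/mol = 3 mol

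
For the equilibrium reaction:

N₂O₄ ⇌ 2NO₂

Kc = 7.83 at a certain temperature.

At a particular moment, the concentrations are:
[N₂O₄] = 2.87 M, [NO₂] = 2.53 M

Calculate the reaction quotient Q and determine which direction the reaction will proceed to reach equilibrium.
Q = 2.230, Q < K, reaction proceeds forward (toward products)

Q = ([NO₂]^2) / ([N₂O₄])
  = ((2.53)^2) / ((2.87)) = 6.4009/2.87 = 2.23
Since Q = 2.23 < Kc = 7.83, the reaction proceeds forward (toward products) to reach equilibrium.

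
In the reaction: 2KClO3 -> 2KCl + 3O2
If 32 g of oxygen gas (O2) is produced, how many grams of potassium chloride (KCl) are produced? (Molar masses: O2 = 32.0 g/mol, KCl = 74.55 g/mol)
Moles of O2 = 32 g ÷ 32.0 g/mol = 1 mol
Mole ratio: 2 mol KCl / 3 mol O2
Moles of KCl = 1 × (2/3) = 0.666667 mol
Mass of KCl = 0.666667 mol × 74.55 g/mol = 49.7 g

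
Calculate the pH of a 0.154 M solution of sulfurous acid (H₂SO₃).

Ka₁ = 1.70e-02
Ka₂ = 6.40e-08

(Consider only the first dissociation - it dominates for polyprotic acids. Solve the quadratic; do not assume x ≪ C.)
pH = 1.36

x² + Ka₁·x − Ka₁·C = 0 with Ka₁ = 1.70e-02, C = 0.154.
x = (−Ka₁ + √(Ka₁² + 4·Ka₁·C))/2 = 4.3368e-02 M, so pH = 1.36.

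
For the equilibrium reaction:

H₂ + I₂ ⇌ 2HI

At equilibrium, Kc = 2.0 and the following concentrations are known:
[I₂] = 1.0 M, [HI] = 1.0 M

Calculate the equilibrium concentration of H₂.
[H₂] = 0.5000 M

Kc = ([HI]^2) / ([H₂] × [I₂]) = 2.0
[H₂]^1 = (product terms)/(Kc · other reactant terms) = 1 / (2.0 · 1) = 0.5
[H₂] = 0.5000 M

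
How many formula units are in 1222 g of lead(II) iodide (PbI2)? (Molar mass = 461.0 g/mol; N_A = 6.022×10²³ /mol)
Moles = 1222 g ÷ 461.0 g/mol = 2.65076 mol
Formula units = 2.65076 mol × 6.022×10²³ /mol = 1.596e+24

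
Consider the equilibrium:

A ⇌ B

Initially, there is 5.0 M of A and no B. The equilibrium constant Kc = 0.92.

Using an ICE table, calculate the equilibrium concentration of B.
[B] = 2.396 M

ICE: [A] = 5.0 − x, [B] = x.
Kc = x/(5.0 − x) = 0.92 ⇒ x = 0.92·5.0/(1 + 0.92) = 4.6/1.92 = 2.396.
[B] = x = 2.396 M.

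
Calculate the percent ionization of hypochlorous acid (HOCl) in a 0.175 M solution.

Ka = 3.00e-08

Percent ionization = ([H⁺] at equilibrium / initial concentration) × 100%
Percent ionization = 0.0414%

Let x = [H⁺]. Ka = x²/(C - x) ⇒ x² + (3.00e-08)x - (3.00e-08)(0.175) = 0. x = 7.2442e-05. Percent = (7.2442e-05/0.175) × 100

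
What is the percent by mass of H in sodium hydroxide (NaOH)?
Mass of H in formula = 1.008 × 1 = 1.008 g/mol
Molar mass = 40.0 g/mol
% H = (1.008/40.0) × 100% = 2.52%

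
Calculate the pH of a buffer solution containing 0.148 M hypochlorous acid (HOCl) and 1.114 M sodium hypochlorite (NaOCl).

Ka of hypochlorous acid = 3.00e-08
pH = 8.40

pKa = -log(3.00e-08) = 7.52. pH = pKa + log([A⁻]/[HA]) = 7.52 + log(1.114/0.148)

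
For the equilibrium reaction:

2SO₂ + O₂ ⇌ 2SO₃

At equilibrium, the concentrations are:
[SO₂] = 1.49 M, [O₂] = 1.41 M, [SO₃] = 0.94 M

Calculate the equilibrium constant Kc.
K_c = 0.2823

Kc = ([SO₃]^2) / ([SO₂]^2 × [O₂])
   = ((0.94)^2) / ((1.49)^2·(1.41))
   = 0.8836 / 3.1303 = 0.2823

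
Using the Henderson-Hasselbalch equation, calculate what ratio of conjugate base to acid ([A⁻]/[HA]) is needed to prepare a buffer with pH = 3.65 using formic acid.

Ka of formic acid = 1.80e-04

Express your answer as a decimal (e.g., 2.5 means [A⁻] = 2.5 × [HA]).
[A⁻]/[HA] = 0.804

pKa = −log(1.80e-04) = 3.7447. pH = pKa + log([A⁻]/[HA]). 3.65 = 3.7447 + log(ratio). log(ratio) = 3.65 − 3.7447 = -0.0947. ratio = 10^(-0.0947) = 0.804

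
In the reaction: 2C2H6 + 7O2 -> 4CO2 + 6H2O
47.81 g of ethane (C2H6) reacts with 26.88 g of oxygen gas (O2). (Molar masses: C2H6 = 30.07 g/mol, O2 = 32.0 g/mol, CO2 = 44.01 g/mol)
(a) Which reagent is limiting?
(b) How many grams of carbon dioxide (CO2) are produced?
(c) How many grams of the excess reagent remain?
(a) O2, (b) 21.12 g, (c) 40.59 g

Moles of C2H6 = 47.81 g ÷ 30.07 g/mol = 1.58996 mol
Moles of O2 = 26.88 g ÷ 32.0 g/mol = 0.84 mol
Moles ÷ coefficient: C2H6: 1.58996/2 = 0.795, O2: 0.84/7 = 0.12
(a) O2 has the smaller value, so O2 is the limiting reagent.
(b) Moles of CO2 = 0.84 mol O2 × (4/7) = 0.48 mol; mass = 0.48 mol × 44.01 g/mol = 21.12 g
(c) C2H6 consumed = 0.84 × (2/7) = 0.24 mol; remaining = 1.58996 − 0.24 = 1.34996 mol; mass = 1.34996 mol × 30.07 g/mol = 40.59 g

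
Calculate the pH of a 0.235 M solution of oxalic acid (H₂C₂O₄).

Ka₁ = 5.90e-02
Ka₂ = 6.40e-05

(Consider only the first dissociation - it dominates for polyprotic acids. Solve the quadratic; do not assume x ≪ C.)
pH = 1.04

x² + Ka₁·x − Ka₁·C = 0 with Ka₁ = 5.90e-02, C = 0.235.
x = (−Ka₁ + √(Ka₁² + 4·Ka₁·C))/2 = 9.1889e-02 M, so pH = 1.04.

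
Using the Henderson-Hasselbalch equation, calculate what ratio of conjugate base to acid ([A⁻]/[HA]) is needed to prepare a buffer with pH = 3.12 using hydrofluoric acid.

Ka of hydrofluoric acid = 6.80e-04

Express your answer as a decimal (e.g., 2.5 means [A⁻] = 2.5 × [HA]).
[A⁻]/[HA] = 0.896

pKa = −log(6.80e-04) = 3.1675. pH = pKa + log([A⁻]/[HA]). 3.12 = 3.1675 + log(ratio). log(ratio) = 3.12 − 3.1675 = -0.0475. ratio = 10^(-0.0475) = 0.896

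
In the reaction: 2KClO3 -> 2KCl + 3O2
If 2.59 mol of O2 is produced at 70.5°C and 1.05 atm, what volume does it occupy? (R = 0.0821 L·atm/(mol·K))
T = 70.5°C + 273.15 = 343.65 K
V = nRT/P = (2.59 × 0.0821 × 343.65) / 1.05
V = 69.59 L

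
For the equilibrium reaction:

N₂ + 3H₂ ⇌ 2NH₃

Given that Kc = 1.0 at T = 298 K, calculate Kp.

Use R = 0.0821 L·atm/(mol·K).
K_p = 0.0017

Δn = (moles gaseous products) − (moles gaseous reactants) = -2
T = 298 K; RT = 0.0821 × 298 = 24.4658
Kp = Kc·(RT)^Δn = 1.0 × (24.4658)^-2 = 1.0 × 0.00167063 = 0.0017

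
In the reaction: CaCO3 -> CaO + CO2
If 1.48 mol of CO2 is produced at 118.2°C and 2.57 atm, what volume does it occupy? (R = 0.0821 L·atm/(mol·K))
T = 118.2°C + 273.15 = 391.35 K
V = nRT/P = (1.48 × 0.0821 × 391.35) / 2.57
V = 18.50 L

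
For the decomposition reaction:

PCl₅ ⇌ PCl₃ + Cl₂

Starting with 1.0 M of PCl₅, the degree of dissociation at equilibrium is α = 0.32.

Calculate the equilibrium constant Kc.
K_c = 0.1506

x = α·[A]₀ = 0.32 × 1.0 = 0.32 M dissociated.
At eq: [PCl₅] = 1.0 − 0.32 = 0.68 M; [PCl₃] = [Cl₂] = x = 0.32 M.
Kc = [PCl₃][Cl₂]/[PCl₅] = (0.32)²/0.68 = 0.1506.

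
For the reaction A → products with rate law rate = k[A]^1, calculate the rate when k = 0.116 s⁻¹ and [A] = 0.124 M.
0.01438 M/s

rate = k·[A]^1 = 0.116·(0.124)^1 = 0.116·0.124 = 0.01438 M/s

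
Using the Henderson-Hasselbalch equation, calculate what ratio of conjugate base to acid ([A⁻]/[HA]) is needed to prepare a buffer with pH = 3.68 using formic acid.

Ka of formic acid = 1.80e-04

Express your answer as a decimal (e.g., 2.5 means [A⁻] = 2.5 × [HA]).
[A⁻]/[HA] = 0.862

pKa = −log(1.80e-04) = 3.7447. pH = pKa + log([A⁻]/[HA]). 3.68 = 3.7447 + log(ratio). log(ratio) = 3.68 − 3.7447 = -0.0647. ratio = 10^(-0.0647) = 0.862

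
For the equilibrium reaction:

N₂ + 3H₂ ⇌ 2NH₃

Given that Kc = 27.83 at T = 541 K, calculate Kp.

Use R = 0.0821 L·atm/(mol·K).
K_p = 0.0141

Δn = (moles gaseous products) − (moles gaseous reactants) = -2
T = 541 K; RT = 0.0821 × 541 = 44.4161
Kp = Kc·(RT)^Δn = 27.83 × (44.4161)^-2 = 27.83 × 0.000506896 = 0.0141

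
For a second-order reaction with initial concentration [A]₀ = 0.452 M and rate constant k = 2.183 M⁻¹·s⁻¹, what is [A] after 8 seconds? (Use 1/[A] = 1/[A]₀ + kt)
0.0508 M

1/[A] = 1/[A]₀ + k·t = 1/0.452 + (2.183)·(8) = 2.2124 + 17.4640 = 19.6764
[A] = 1/19.6764 = 0.0508 M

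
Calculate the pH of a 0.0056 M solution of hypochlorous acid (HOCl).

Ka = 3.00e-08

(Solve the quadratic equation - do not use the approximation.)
pH = 4.89

x² + Ka×x - Ka×C = 0. Using quadratic formula: [H⁺] = 1.2946e-05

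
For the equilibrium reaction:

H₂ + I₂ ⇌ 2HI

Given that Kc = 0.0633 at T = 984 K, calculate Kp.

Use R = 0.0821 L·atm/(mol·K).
K_p = 0.0633

Δn = (moles gaseous products) − (moles gaseous reactants) = 0
T = 984 K; RT = 0.0821 × 984 = 80.7864
Kp = Kc·(RT)^Δn = 0.0633 × (80.7864)^0 = 0.0633 × 1 = 0.0633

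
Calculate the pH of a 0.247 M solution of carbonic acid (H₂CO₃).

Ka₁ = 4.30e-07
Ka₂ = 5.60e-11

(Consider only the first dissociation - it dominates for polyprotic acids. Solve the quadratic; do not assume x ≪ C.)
pH = 3.49

x² + Ka₁·x − Ka₁·C = 0 with Ka₁ = 4.30e-07, C = 0.247.
x = (−Ka₁ + √(Ka₁² + 4·Ka₁·C))/2 = 3.2568e-04 M, so pH = 3.49.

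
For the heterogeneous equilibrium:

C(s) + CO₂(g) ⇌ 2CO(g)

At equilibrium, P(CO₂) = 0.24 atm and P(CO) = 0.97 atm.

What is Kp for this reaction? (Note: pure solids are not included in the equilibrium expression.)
K_p = 3.920

Solid C is excluded.
Kp = P(CO)²/P(CO₂) = (0.97)²/0.24 = 0.9409/0.24 = 3.920.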